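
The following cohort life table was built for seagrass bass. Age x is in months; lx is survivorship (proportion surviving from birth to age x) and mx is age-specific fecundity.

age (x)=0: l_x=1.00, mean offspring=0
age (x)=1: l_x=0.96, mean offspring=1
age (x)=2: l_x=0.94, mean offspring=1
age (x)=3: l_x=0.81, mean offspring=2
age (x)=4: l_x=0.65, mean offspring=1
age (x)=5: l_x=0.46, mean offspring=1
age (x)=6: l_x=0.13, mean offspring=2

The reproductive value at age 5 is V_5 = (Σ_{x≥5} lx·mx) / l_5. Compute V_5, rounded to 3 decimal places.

lx·mx for x ≥ 5: 0.46, 0.26 → sum = 0.72
V_5 = 0.72 / l_5 = 0.72 / 0.46 = 1.565217… → 1.565

1.565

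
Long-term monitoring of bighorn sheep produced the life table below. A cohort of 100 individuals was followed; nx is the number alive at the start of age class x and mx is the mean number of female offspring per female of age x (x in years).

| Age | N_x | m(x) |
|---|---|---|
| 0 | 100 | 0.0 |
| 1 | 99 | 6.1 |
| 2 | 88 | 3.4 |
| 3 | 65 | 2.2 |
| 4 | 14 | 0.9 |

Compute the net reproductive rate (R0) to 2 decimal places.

lx = nx/n0 = nx/100: 1, 0.99, 0.88, 0.65, 0.14
lx·mx by age: 0, 6.039, 2.992, 1.43, 0.126
R0 = Σ lx·mx = 10.587 → 10.59

10.59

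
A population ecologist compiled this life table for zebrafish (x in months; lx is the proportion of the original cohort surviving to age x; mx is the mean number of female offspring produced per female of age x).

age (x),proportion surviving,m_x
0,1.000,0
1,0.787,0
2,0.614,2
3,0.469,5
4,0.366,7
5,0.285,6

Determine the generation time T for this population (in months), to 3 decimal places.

3.606

lx·mx: 0, 0, 1.228, 2.345, 2.562, 1.71 → R0 = 7.845
x·lx·mx: 0, 0, 2.456, 7.035, 10.248, 8.55 → Σ = 28.289
T = 28.289 / 7.845 = 3.605991… → 3.606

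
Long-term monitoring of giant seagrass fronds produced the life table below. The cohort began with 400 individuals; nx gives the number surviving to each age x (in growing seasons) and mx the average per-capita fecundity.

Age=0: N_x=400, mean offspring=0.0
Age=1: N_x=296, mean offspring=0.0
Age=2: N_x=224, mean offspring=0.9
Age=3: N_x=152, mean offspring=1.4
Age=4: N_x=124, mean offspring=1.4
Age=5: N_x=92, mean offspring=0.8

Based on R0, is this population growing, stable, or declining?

lx = nx/n0 = nx/400: 1, 0.74, 0.56, 0.38, 0.31, 0.23
R0 = Σ lx·mx = 0 + 0 + 0.504 + 0.532 + 0.434 + 0.184 = 1.654
R0 > 1, so the population is growing.

growing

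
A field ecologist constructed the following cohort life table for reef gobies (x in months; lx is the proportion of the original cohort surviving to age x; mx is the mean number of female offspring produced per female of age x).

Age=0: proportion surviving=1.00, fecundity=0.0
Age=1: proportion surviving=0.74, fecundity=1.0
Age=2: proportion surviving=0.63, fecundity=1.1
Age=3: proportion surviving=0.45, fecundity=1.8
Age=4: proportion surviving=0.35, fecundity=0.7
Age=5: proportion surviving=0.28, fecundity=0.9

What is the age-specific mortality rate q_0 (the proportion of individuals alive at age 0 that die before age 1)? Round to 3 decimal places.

q_0 = (l_0 − l_1) / l_0 = (1 − 0.74) / 1
     = 0.26 / 1 = 0.26 → 0.260

0.260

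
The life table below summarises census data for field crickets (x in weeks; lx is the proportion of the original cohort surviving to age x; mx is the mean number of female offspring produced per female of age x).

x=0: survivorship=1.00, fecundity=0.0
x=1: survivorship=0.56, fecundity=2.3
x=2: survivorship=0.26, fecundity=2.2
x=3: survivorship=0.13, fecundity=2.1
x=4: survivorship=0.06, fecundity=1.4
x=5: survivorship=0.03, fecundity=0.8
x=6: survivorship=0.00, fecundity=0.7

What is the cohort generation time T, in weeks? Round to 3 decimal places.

lx·mx: 0, 1.288, 0.572, 0.273, 0.084, 0.024, 0 → R0 = 2.241
x·lx·mx: 0, 1.288, 1.144, 0.819, 0.336, 0.12, 0 → Σ = 3.707
T = 3.707 / 2.241 = 1.654172… → 1.654

1.654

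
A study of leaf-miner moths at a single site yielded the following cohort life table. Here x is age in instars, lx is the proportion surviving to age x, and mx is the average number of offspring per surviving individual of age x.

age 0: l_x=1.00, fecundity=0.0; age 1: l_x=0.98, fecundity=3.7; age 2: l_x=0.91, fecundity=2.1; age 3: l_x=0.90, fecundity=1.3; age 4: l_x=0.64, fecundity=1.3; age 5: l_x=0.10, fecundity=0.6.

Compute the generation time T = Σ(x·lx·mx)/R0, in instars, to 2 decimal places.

lx·mx: 0, 3.626, 1.911, 1.17, 0.832, 0.06 → R0 = 7.599
x·lx·mx: 0, 3.626, 3.822, 3.51, 3.328, 0.3 → Σ = 14.586
T = 14.586 / 7.599 = 1.919463… → 1.92

1.92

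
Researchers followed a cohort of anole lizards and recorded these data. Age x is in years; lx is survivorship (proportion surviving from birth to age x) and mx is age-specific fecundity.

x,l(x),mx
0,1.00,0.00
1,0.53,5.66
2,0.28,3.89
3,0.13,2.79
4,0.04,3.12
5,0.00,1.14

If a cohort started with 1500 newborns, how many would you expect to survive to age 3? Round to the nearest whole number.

Expected survivors = N0 · l_3 = 1500 × 0.13 = 195 → 195

195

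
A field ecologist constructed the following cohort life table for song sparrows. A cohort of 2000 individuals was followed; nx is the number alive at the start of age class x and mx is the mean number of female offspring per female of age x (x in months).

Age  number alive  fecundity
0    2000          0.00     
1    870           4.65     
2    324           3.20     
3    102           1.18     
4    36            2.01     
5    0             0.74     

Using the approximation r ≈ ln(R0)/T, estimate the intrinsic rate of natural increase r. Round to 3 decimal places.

lx = nx/n0 = nx/2000: 1, 0.435, 0.162, 0.051, 0.018, 0
R0 = Σ lx·mx = 0 + 2.02275 + 0.5184 + 0.06018 + 0.03618 + 0 = 2.63751
Σ x·lx·mx = 3.38481; T = 3.38481/2.63751 = 1.28334…
r ≈ ln(R0)/T = ln(2.63751)/1.28334… = 0.75571… → 0.756

0.756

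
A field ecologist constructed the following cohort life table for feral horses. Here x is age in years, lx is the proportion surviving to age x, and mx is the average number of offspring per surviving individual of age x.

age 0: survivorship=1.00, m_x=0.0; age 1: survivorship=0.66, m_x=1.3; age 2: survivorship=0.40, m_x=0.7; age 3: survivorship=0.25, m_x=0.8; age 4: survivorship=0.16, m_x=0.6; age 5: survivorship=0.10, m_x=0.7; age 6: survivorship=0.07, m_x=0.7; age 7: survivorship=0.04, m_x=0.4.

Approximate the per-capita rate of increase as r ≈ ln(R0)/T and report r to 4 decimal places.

0.2238

R0 = Σ lx·mx = 0 + 0.858 + 0.28 + 0.2 + 0.096 + 0.07 + 0.049 + 0.016 = 1.569
Σ x·lx·mx = 3.158; T = 3.158/1.569 = 2.01275…
r ≈ ln(R0)/T = ln(1.569)/2.01275… = 0.223793… → 0.2238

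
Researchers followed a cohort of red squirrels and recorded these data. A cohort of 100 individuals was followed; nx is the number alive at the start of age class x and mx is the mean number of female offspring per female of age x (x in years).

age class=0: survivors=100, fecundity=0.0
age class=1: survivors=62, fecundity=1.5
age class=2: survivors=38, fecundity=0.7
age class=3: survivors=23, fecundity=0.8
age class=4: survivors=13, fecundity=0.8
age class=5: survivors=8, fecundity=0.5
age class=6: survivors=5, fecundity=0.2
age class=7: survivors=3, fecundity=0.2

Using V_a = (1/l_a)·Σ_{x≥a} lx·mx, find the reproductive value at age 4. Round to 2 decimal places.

1.23

lx = nx/n0 = nx/100: 1, 0.62, 0.38, 0.23, 0.13, 0.08, 0.05, 0.03
lx·mx for x ≥ 4: 0.104, 0.04, 0.01, 0.006 → sum = 0.16
V_4 = 0.16 / l_4 = 0.16 / 0.13 = 1.230769… → 1.23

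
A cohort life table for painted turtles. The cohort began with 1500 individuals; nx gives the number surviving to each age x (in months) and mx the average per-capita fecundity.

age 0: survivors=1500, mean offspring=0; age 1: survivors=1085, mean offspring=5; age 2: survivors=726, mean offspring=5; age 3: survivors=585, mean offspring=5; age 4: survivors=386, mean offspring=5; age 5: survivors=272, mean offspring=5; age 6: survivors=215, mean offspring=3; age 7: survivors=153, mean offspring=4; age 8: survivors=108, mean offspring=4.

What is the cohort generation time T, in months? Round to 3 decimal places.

2.806

lx = nx/n0 = nx/1500: 1, 0.72333…, 0.484, 0.39, 0.25733…, 0.18133…, 0.14333…, 0.102, 0.072
lx·mx: 0, 3.616667…, 2.42, 1.95, 1.286667…, 0.906667…, 0.43…, 0.408, 0.288 → R0 = 11.306…
x·lx·mx: 0, 3.616667…, 4.84, 5.85, 5.146667…, 4.533333…, 2.58…, 2.856, 2.304 → Σ = 31.726667…
T = 31.726667… / 11.306… = 2.80618… → 2.806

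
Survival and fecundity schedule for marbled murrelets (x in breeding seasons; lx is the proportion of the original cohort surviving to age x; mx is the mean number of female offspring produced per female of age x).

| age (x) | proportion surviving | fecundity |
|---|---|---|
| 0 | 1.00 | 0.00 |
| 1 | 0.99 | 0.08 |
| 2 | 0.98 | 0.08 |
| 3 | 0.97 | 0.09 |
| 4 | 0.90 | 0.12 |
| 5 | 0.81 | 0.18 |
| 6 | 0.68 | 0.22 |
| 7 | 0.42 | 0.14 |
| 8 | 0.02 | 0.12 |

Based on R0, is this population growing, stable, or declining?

R0 = Σ lx·mx = 0 + 0.0792 + 0.0784 + 0.0873 + 0.108 + 0.1458 + 0.1496 + 0.0588 + 0.0024 = 0.7095
R0 < 1, so the population is declining.

declining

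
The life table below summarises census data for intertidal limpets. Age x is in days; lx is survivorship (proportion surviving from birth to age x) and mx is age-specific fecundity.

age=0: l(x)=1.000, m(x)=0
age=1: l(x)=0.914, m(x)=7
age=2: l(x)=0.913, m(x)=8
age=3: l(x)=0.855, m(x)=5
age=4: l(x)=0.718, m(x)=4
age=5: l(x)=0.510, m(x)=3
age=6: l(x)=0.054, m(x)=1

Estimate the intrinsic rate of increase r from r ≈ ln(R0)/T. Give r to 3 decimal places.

R0 = Σ lx·mx = 0 + 6.398 + 7.304 + 4.275 + 2.872 + 1.53 + 0.054 = 22.433
Σ x·lx·mx = 53.293; T = 53.293/22.433 = 2.37565…
r ≈ ln(R0)/T = ln(22.433)/2.37565… = 1.30934… → 1.309

1.309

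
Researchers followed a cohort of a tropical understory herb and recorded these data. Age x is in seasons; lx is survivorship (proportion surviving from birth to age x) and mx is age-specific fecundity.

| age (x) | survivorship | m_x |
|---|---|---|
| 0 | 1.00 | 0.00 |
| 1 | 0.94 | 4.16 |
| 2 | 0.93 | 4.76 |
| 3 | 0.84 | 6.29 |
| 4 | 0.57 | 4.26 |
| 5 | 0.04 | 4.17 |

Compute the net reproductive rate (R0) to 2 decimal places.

lx·mx by age: 0, 3.9104, 4.4268, 5.2836, 2.4282, 0.1668
R0 = Σ lx·mx = 16.2158 → 16.22

16.22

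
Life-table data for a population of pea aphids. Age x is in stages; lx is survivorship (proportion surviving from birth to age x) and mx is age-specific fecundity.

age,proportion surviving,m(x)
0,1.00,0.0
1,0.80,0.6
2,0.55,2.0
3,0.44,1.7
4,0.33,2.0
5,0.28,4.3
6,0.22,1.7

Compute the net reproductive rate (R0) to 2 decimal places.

lx·mx by age: 0, 0.48, 1.1, 0.748, 0.66, 1.204, 0.374
R0 = Σ lx·mx = 4.566 → 4.57

4.57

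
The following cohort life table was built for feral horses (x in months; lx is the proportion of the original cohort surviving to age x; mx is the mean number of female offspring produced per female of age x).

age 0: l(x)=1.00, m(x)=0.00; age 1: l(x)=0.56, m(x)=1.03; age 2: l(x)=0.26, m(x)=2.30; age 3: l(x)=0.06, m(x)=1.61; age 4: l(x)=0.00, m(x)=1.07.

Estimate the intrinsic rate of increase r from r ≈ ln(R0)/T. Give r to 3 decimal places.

0.148

R0 = Σ lx·mx = 0 + 0.5768 + 0.598 + 0.0966 + 0 = 1.2714
Σ x·lx·mx = 2.0626; T = 2.0626/1.2714 = 1.62231…
r ≈ ln(R0)/T = ln(1.2714)/1.62231… = 0.14801… → 0.148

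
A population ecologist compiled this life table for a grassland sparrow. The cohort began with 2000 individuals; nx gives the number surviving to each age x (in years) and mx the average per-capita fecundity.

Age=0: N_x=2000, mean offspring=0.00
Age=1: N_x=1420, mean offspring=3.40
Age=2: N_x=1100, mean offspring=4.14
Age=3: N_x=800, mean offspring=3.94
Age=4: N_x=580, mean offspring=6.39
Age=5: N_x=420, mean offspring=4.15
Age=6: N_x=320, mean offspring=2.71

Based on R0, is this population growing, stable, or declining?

lx = nx/n0 = nx/2000: 1, 0.71, 0.55, 0.4, 0.29, 0.21, 0.16
R0 = Σ lx·mx = 0 + 2.414 + 2.277 + 1.576 + 1.8531 + 0.8715 + 0.4336 = 9.4252
R0 > 1, so the population is growing.

growing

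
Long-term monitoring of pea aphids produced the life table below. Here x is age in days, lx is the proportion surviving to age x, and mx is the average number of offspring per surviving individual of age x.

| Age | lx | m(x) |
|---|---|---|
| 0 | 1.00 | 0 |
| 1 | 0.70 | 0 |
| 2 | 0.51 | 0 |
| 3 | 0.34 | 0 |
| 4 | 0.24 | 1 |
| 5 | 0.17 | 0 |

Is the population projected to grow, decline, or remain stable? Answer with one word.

declining

R0 = Σ lx·mx = 0 + 0 + 0 + 0 + 0.24 + 0 = 0.24
R0 < 1, so the population is declining.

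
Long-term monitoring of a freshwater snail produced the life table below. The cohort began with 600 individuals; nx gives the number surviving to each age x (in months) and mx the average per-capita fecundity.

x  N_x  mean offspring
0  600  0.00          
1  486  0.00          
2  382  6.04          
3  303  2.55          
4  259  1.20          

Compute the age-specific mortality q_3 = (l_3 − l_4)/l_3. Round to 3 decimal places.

lx = nx/n0 = nx/600: 1, 0.81, 0.63667…, 0.505, 0.43167…
q_3 = (l_3 − l_4) / l_3 = (0.505 − 0.431667…) / 0.505
     = 0.073333… / 0.505 = 0.145215… → 0.145

0.145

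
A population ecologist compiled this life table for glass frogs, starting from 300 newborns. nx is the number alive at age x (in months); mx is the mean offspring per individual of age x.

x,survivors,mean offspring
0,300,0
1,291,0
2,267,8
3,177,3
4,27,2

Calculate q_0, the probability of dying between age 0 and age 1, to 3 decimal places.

0.030

lx = nx/n0 = nx/300: 1, 0.97, 0.89, 0.59, 0.09
q_0 = (l_0 − l_1) / l_0 = (1 − 0.97) / 1
     = 0.03 / 1 = 0.03 → 0.030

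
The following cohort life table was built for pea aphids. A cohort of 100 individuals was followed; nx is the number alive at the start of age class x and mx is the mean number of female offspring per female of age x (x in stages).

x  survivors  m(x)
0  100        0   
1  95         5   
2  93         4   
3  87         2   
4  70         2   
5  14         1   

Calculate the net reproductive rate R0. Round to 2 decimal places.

11.75

lx = nx/n0 = nx/100: 1, 0.95, 0.93, 0.87, 0.7, 0.14
lx·mx by age: 0, 4.75, 3.72, 1.74, 1.4, 0.14
R0 = Σ lx·mx = 11.75 → 11.75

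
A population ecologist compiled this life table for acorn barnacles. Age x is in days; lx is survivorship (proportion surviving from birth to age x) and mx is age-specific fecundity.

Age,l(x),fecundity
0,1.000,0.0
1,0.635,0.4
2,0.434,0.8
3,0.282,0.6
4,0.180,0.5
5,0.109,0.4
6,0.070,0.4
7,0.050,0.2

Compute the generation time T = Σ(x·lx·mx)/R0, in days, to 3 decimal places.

lx·mx: 0, 0.254, 0.3472, 0.1692, 0.09, 0.0436, 0.028, 0.01 → R0 = 0.942
x·lx·mx: 0, 0.254, 0.6944, 0.5076, 0.36, 0.218, 0.168, 0.07 → Σ = 2.272
T = 2.272 / 0.942 = 2.41189… → 2.412

2.412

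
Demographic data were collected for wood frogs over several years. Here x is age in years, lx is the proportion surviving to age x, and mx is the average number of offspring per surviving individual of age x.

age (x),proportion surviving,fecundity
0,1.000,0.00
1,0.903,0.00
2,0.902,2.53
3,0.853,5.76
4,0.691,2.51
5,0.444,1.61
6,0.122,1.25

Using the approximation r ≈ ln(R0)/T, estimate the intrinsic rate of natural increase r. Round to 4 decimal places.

R0 = Σ lx·mx = 0 + 0 + 2.28206 + 4.91328 + 1.73441 + 0.71484 + 0.1525 = 9.79709
Σ x·lx·mx = 30.7308; T = 30.7308/9.79709 = 3.13673…
r ≈ ln(R0)/T = ln(9.79709)/3.13673… = 0.727537… → 0.7275

0.7275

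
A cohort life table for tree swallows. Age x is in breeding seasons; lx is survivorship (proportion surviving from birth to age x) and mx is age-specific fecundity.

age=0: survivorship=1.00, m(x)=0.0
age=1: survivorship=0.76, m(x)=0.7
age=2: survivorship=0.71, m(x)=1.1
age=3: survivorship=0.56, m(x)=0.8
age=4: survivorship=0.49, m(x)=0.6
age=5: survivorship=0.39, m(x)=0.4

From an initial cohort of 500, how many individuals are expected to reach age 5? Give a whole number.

195

Expected survivors = N0 · l_5 = 500 × 0.39 = 195 → 195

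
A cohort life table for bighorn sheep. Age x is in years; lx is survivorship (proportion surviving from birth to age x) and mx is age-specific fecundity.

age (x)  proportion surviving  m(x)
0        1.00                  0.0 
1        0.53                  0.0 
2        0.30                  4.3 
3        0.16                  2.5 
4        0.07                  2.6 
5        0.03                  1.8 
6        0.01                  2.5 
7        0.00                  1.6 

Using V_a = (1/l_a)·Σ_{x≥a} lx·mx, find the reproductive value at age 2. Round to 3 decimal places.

lx·mx for x ≥ 2: 1.29, 0.4, 0.182, 0.054, 0.025, 0 → sum = 1.951
V_2 = 1.951 / l_2 = 1.951 / 0.3 = 6.503333… → 6.503

6.503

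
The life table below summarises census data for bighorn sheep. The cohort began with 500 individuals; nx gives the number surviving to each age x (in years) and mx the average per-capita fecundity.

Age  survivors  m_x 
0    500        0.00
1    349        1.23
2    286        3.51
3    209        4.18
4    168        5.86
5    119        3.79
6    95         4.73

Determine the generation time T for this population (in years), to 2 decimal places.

3.33

lx = nx/n0 = nx/500: 1, 0.698, 0.572, 0.418, 0.336, 0.238, 0.19
lx·mx: 0, 0.85854, 2.00772, 1.74724, 1.96896, 0.90202, 0.8987 → R0 = 8.38318
x·lx·mx: 0, 0.85854, 4.01544, 5.24172, 7.87584, 4.5101, 5.3922 → Σ = 27.89384
T = 27.89384 / 8.38318 = 3.327358… → 3.33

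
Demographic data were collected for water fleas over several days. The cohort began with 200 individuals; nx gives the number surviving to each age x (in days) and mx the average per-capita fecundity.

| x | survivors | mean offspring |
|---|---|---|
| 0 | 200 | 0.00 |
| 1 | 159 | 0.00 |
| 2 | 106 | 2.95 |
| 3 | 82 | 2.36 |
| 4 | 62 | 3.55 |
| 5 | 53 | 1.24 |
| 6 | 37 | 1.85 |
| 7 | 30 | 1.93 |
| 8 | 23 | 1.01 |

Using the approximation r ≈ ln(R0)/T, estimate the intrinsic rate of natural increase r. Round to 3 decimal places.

lx = nx/n0 = nx/200: 1, 0.795, 0.53, 0.41, 0.31, 0.265, 0.185, 0.15, 0.115
R0 = Σ lx·mx = 0 + 0 + 1.5635 + 0.9676 + 1.1005 + 0.3286 + 0.34225 + 0.2895 + 0.11615 = 4.7081
Σ x·lx·mx = 17.084; T = 17.084/4.7081 = 3.62864…
r ≈ ln(R0)/T = ln(4.7081)/3.62864… = 0.42696… → 0.427

0.427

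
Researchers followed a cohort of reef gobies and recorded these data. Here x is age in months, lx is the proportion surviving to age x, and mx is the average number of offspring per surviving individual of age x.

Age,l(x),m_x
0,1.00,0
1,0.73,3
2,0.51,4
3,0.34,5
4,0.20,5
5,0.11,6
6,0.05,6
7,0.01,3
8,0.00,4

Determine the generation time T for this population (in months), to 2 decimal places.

2.61

lx·mx: 0, 2.19, 2.04, 1.7, 1, 0.66, 0.3, 0.03, 0 → R0 = 7.92
x·lx·mx: 0, 2.19, 4.08, 5.1, 4, 3.3, 1.8, 0.21, 0 → Σ = 20.68
T = 20.68 / 7.92 = 2.611111… → 2.61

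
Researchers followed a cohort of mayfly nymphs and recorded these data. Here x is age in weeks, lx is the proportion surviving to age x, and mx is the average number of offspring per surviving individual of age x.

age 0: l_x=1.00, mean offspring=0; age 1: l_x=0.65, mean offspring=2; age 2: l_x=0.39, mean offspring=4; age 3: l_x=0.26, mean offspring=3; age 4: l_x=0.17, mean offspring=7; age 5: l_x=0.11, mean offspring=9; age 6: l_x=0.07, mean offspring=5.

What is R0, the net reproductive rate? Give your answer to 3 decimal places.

6.170

lx·mx by age: 0, 1.3, 1.56, 0.78, 1.19, 0.99, 0.35
R0 = Σ lx·mx = 6.17 → 6.170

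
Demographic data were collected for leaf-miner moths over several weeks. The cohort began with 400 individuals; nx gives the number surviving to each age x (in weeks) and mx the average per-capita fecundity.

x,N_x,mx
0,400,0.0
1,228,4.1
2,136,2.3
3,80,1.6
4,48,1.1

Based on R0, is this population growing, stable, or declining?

growing

lx = nx/n0 = nx/400: 1, 0.57, 0.34, 0.2, 0.12
R0 = Σ lx·mx = 0 + 2.337 + 0.782 + 0.32 + 0.132 = 3.571
R0 > 1, so the population is growing.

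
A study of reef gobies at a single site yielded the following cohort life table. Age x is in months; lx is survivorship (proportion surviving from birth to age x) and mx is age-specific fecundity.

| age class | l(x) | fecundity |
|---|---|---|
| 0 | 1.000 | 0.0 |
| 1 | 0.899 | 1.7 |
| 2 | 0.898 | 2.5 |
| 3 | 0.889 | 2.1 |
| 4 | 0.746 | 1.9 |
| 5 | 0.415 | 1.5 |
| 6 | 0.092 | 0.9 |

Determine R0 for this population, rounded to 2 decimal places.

lx·mx by age: 0, 1.5283, 2.245, 1.8669, 1.4174, 0.6225, 0.0828
R0 = Σ lx·mx = 7.7629 → 7.76

7.76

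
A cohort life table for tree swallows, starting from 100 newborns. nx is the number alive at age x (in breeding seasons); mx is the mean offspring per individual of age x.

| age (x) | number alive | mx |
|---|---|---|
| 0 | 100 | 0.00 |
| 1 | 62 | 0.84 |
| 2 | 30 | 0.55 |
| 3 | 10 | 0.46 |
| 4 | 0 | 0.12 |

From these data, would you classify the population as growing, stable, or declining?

lx = nx/n0 = nx/100: 1, 0.62, 0.3, 0.1, 0
R0 = Σ lx·mx = 0 + 0.5208 + 0.165 + 0.046 + 0 = 0.7318
R0 < 1, so the population is declining.

declining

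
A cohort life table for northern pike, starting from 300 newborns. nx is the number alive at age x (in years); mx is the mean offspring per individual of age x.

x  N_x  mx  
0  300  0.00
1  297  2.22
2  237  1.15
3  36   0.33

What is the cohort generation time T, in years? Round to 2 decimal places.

1.31

lx = nx/n0 = nx/300: 1, 0.99, 0.79, 0.12
lx·mx: 0, 2.1978, 0.9085, 0.0396 → R0 = 3.1459
x·lx·mx: 0, 2.1978, 1.817, 0.1188 → Σ = 4.1336
T = 4.1336 / 3.1459 = 1.313964… → 1.31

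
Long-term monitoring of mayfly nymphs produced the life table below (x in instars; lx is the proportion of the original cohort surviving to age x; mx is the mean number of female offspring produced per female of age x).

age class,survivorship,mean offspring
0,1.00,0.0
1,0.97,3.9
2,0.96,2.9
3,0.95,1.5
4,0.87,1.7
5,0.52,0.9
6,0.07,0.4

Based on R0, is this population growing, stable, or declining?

R0 = Σ lx·mx = 0 + 3.783 + 2.784 + 1.425 + 1.479 + 0.468 + 0.028 = 9.967
R0 > 1, so the population is growing.

growing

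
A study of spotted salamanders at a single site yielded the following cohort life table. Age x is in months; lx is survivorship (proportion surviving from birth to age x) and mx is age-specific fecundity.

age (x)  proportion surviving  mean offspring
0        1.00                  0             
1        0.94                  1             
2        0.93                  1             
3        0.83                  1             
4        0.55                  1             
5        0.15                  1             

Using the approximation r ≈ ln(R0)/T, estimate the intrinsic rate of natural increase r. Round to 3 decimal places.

0.505

R0 = Σ lx·mx = 0 + 0.94 + 0.93 + 0.83 + 0.55 + 0.15 = 3.4
Σ x·lx·mx = 8.24; T = 8.24/3.4 = 2.42353…
r ≈ ln(R0)/T = ln(3.4)/2.42353… = 0.50496… → 0.505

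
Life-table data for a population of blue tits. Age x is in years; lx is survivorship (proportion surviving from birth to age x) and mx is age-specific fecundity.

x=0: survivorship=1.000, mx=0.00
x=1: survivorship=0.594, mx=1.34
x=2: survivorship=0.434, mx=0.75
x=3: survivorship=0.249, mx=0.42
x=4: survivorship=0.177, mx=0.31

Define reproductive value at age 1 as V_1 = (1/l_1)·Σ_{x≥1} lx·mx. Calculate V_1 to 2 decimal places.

lx·mx for x ≥ 1: 0.79596, 0.3255, 0.10458, 0.05487 → sum = 1.28091
V_1 = 1.28091 / l_1 = 1.28091 / 0.594 = 2.156414… → 2.16

2.16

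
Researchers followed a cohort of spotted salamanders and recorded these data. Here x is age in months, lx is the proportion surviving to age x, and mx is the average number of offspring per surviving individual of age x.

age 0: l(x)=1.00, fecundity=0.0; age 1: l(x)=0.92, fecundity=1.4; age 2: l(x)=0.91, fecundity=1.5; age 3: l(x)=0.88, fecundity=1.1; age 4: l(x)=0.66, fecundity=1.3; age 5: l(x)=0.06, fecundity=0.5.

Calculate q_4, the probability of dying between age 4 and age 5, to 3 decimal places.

0.909

q_4 = (l_4 − l_5) / l_4 = (0.66 − 0.06) / 0.66
     = 0.6 / 0.66 = 0.909091… → 0.909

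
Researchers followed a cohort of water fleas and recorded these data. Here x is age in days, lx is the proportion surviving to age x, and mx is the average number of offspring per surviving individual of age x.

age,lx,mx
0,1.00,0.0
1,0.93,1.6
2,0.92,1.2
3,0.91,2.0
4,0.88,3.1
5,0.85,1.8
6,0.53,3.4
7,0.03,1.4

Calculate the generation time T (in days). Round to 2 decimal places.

3.69

lx·mx: 0, 1.488, 1.104, 1.82, 2.728, 1.53, 1.802, 0.042 → R0 = 10.514
x·lx·mx: 0, 1.488, 2.208, 5.46, 10.912, 7.65, 10.812, 0.294 → Σ = 38.824
T = 38.824 / 10.514 = 3.6926… → 3.69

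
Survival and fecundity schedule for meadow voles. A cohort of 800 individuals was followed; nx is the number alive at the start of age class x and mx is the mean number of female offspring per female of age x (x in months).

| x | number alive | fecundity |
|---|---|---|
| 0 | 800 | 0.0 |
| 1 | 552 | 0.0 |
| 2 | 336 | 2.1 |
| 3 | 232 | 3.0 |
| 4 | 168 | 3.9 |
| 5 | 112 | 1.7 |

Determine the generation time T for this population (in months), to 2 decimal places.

3.15

lx = nx/n0 = nx/800: 1, 0.69, 0.42, 0.29, 0.21, 0.14
lx·mx: 0, 0, 0.882, 0.87, 0.819, 0.238 → R0 = 2.809
x·lx·mx: 0, 0, 1.764, 2.61, 3.276, 1.19 → Σ = 8.84
T = 8.84 / 2.809 = 3.147027… → 3.15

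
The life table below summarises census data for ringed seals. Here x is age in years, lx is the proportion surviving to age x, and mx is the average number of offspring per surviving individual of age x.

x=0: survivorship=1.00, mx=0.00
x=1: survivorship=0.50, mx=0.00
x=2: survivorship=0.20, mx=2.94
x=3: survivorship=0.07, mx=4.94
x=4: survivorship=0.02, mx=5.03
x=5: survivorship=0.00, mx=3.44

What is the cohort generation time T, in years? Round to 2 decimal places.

2.53

lx·mx: 0, 0, 0.588, 0.3458, 0.1006, 0 → R0 = 1.0344
x·lx·mx: 0, 0, 1.176, 1.0374, 0.4024, 0 → Σ = 2.6158
T = 2.6158 / 1.0344 = 2.528809… → 2.53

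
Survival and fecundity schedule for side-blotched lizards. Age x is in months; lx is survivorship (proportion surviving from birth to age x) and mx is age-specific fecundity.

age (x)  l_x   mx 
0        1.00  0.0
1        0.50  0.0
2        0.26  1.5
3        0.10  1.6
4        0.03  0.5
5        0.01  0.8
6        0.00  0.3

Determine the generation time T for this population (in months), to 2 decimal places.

2.37

lx·mx: 0, 0, 0.39, 0.16, 0.015, 0.008, 0 → R0 = 0.573
x·lx·mx: 0, 0, 0.78, 0.48, 0.06, 0.04, 0 → Σ = 1.36
T = 1.36 / 0.573 = 2.373473… → 2.37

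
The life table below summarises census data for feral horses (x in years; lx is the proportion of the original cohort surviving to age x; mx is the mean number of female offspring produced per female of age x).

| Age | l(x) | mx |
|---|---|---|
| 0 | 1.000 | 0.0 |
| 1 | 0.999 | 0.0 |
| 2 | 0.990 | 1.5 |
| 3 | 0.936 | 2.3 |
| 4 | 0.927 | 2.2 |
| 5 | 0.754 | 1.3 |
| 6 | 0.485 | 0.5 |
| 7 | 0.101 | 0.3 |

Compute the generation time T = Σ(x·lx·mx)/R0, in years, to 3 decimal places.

3.485

lx·mx: 0, 0, 1.485, 2.1528, 2.0394, 0.9802, 0.2425, 0.0303 → R0 = 6.9302
x·lx·mx: 0, 0, 2.97, 6.4584, 8.1576, 4.901, 1.455, 0.2121 → Σ = 24.1541
T = 24.1541 / 6.9302 = 3.48534… → 3.485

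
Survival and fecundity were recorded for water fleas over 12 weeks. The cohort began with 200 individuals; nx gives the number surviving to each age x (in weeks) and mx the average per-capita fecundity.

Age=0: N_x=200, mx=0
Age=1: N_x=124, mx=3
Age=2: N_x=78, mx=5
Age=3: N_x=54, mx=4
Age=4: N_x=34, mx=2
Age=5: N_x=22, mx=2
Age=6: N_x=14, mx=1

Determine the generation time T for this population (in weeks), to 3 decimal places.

2.152

lx = nx/n0 = nx/200: 1, 0.62, 0.39, 0.27, 0.17, 0.11, 0.07
lx·mx: 0, 1.86, 1.95, 1.08, 0.34, 0.22, 0.07 → R0 = 5.52
x·lx·mx: 0, 1.86, 3.9, 3.24, 1.36, 1.1, 0.42 → Σ = 11.88
T = 11.88 / 5.52 = 2.152174… → 2.152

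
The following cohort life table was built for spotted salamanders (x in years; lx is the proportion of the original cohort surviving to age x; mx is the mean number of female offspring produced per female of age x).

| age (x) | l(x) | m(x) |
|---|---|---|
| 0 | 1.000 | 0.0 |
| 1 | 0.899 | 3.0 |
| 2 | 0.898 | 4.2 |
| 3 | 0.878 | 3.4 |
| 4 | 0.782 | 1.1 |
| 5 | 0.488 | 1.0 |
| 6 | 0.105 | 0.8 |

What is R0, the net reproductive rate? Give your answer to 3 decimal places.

10.886

lx·mx by age: 0, 2.697, 3.7716, 2.9852, 0.8602, 0.488, 0.084
R0 = Σ lx·mx = 10.886 → 10.886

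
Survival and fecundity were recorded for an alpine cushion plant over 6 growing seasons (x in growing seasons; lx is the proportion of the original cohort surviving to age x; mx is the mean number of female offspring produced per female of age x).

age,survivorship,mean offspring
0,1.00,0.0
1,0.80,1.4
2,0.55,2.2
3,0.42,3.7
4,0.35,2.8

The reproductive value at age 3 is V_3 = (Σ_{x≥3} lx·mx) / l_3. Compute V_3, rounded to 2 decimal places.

lx·mx for x ≥ 3: 1.554, 0.98 → sum = 2.534
V_3 = 2.534 / l_3 = 2.534 / 0.42 = 6.033333… → 6.03

6.03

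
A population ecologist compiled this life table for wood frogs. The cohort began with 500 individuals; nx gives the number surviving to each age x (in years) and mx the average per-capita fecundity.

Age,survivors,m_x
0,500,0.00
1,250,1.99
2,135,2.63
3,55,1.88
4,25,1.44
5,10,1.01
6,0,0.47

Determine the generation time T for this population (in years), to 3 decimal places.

lx = nx/n0 = nx/500: 1, 0.5, 0.27, 0.11, 0.05, 0.02, 0
lx·mx: 0, 0.995, 0.7101, 0.2068, 0.072, 0.0202, 0 → R0 = 2.0041
x·lx·mx: 0, 0.995, 1.4202, 0.6204, 0.288, 0.101, 0 → Σ = 3.4246
T = 3.4246 / 2.0041 = 1.708797… → 1.709

1.709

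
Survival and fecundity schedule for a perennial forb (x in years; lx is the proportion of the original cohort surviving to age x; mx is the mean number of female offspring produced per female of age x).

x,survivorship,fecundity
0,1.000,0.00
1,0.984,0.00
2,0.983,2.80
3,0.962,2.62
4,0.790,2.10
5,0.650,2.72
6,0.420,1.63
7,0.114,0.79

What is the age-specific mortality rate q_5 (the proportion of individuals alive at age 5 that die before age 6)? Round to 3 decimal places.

0.354

q_5 = (l_5 − l_6) / l_5 = (0.65 − 0.42) / 0.65
     = 0.23 / 0.65 = 0.353846… → 0.354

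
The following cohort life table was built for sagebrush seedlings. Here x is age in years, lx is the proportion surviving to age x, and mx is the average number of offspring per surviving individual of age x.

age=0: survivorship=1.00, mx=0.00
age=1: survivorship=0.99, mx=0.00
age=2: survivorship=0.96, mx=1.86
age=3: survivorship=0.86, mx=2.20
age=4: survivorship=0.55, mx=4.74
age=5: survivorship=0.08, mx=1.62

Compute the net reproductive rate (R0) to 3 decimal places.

6.414

lx·mx by age: 0, 0, 1.7856, 1.892, 2.607, 0.1296
R0 = Σ lx·mx = 6.4142 → 6.414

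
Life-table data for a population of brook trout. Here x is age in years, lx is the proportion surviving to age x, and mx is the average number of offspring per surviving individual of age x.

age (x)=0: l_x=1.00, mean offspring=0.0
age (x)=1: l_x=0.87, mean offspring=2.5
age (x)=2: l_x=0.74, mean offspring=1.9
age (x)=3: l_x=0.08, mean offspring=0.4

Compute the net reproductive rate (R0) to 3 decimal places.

lx·mx by age: 0, 2.175, 1.406, 0.032
R0 = Σ lx·mx = 3.613 → 3.613

3.613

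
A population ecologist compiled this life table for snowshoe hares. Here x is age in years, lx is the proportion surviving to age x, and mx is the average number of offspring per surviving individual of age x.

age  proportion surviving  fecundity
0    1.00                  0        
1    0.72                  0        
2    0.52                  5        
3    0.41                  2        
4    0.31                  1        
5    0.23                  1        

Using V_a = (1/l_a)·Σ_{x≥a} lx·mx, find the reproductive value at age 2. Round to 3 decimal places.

lx·mx for x ≥ 2: 2.6, 0.82, 0.31, 0.23 → sum = 3.96
V_2 = 3.96 / l_2 = 3.96 / 0.52 = 7.615385… → 7.615

7.615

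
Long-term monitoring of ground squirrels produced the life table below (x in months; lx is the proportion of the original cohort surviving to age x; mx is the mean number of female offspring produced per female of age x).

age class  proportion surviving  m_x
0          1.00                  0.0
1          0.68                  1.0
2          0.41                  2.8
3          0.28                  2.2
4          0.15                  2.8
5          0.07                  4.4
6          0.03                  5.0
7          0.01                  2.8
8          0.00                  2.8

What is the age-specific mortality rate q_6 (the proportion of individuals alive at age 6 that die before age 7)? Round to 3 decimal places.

q_6 = (l_6 − l_7) / l_6 = (0.03 − 0.01) / 0.03
     = 0.02 / 0.03 = 0.666667… → 0.667

0.667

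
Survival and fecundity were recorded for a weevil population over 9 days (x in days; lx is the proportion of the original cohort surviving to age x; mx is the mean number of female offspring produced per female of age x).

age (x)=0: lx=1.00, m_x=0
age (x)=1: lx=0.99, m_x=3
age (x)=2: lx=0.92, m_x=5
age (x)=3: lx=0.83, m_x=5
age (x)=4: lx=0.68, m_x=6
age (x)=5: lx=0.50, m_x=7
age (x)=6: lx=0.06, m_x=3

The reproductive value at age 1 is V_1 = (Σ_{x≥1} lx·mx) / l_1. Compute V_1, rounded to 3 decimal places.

lx·mx for x ≥ 1: 2.97, 4.6, 4.15, 4.08, 3.5, 0.18 → sum = 19.48
V_1 = 19.48 / l_1 = 19.48 / 0.99 = 19.676768… → 19.677

19.677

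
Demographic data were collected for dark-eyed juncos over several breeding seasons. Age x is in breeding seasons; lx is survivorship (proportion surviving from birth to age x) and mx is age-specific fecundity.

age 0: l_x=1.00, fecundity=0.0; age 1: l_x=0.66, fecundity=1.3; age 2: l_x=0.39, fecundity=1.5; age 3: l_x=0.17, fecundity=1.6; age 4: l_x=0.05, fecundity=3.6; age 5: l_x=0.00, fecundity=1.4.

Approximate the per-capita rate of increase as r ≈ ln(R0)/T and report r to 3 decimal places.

R0 = Σ lx·mx = 0 + 0.858 + 0.585 + 0.272 + 0.18 + 0 = 1.895
Σ x·lx·mx = 3.564; T = 3.564/1.895 = 1.88074…
r ≈ ln(R0)/T = ln(1.895)/1.88074… = 0.33988… → 0.340

0.340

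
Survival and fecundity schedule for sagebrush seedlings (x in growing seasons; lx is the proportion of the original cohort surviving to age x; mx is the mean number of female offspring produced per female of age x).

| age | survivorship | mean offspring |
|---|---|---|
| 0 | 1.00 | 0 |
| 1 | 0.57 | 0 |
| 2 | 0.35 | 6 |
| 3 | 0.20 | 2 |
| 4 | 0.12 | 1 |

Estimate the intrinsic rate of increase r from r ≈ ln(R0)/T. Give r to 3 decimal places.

R0 = Σ lx·mx = 0 + 0 + 2.1 + 0.4 + 0.12 = 2.62
Σ x·lx·mx = 5.88; T = 5.88/2.62 = 2.24427…
r ≈ ln(R0)/T = ln(2.62)/2.24427… = 0.42917… → 0.429

0.429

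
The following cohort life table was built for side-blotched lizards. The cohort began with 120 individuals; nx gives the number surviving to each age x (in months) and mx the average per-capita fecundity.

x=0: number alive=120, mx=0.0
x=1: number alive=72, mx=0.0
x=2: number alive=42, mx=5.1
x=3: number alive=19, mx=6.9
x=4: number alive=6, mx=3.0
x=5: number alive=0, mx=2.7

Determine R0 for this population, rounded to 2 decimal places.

lx = nx/n0 = nx/120: 1, 0.6, 0.35, 0.15833…, 0.05, 0
lx·mx by age: 0, 0, 1.785, 1.0925…, 0.15, 0
R0 = Σ lx·mx = 3.0275… → 3.03

3.03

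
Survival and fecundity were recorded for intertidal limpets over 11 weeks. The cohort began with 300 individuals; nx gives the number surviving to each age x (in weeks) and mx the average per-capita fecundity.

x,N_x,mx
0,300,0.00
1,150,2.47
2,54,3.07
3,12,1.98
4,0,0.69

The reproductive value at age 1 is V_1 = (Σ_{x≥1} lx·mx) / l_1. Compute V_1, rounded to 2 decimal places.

3.73

lx = nx/n0 = nx/300: 1, 0.5, 0.18, 0.04, 0
lx·mx for x ≥ 1: 1.235, 0.5526, 0.0792, 0 → sum = 1.8668
V_1 = 1.8668 / l_1 = 1.8668 / 0.5 = 3.7336 → 3.73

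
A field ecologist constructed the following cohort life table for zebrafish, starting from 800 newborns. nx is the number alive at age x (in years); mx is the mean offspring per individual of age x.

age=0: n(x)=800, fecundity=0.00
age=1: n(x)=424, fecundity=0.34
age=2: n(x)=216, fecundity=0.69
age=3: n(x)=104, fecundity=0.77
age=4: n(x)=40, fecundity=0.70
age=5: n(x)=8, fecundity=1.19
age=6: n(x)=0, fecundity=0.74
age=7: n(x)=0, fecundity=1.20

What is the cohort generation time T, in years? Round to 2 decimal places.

2.05

lx = nx/n0 = nx/800: 1, 0.53, 0.27, 0.13, 0.05, 0.01, 0, 0
lx·mx: 0, 0.1802, 0.1863, 0.1001, 0.035, 0.0119, 0, 0 → R0 = 0.5135
x·lx·mx: 0, 0.1802, 0.3726, 0.3003, 0.14, 0.0595, 0, 0 → Σ = 1.0526
T = 1.0526 / 0.5135 = 2.049854… → 2.05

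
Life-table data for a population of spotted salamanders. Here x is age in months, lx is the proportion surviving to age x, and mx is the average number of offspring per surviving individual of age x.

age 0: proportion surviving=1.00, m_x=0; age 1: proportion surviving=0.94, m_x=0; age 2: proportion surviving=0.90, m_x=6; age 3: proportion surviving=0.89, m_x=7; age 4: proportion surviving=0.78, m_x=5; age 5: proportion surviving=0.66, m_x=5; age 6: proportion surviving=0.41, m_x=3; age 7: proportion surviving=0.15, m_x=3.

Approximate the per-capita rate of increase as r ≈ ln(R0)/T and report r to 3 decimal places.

0.859

R0 = Σ lx·mx = 0 + 0 + 5.4 + 6.23 + 3.9 + 3.3 + 1.23 + 0.45 = 20.51
Σ x·lx·mx = 72.12; T = 72.12/20.51 = 3.51633…
r ≈ ln(R0)/T = ln(20.51)/3.51633… = 0.85911… → 0.859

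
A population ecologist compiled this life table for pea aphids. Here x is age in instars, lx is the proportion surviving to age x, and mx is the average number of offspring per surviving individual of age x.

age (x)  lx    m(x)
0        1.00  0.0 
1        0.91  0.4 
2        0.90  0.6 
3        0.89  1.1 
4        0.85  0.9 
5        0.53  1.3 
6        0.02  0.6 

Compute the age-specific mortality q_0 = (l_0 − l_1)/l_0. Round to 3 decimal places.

0.090

q_0 = (l_0 − l_1) / l_0 = (1 − 0.91) / 1
     = 0.09 / 1 = 0.09 → 0.090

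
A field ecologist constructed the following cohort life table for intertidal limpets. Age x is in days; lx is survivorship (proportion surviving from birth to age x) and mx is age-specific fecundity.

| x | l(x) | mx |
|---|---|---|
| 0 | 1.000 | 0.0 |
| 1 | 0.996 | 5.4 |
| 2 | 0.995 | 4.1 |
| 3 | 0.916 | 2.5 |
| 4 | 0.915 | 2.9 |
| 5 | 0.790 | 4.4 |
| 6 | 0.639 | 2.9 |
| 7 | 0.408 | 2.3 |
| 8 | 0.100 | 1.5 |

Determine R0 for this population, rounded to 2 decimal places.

lx·mx by age: 0, 5.3784, 4.0795, 2.29, 2.6535, 3.476, 1.8531, 0.9384, 0.15
R0 = Σ lx·mx = 20.8189 → 20.82

20.82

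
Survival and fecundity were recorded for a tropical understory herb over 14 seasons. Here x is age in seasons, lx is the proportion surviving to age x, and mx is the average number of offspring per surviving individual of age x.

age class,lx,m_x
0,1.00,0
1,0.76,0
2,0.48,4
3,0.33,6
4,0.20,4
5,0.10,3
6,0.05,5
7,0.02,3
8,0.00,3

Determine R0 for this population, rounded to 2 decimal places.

5.31

lx·mx by age: 0, 0, 1.92, 1.98, 0.8, 0.3, 0.25, 0.06, 0
R0 = Σ lx·mx = 5.31 → 5.31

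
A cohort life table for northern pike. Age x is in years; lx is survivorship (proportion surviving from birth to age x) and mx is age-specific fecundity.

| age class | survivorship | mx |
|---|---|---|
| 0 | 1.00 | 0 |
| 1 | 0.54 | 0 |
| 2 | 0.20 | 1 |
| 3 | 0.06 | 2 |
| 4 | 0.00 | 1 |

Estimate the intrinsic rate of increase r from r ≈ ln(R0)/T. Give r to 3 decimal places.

-0.480

R0 = Σ lx·mx = 0 + 0 + 0.2 + 0.12 + 0 = 0.32
Σ x·lx·mx = 0.76; T = 0.76/0.32 = 2.375
r ≈ ln(R0)/T = ln(0.32)/2.375 = -0.47976… → -0.480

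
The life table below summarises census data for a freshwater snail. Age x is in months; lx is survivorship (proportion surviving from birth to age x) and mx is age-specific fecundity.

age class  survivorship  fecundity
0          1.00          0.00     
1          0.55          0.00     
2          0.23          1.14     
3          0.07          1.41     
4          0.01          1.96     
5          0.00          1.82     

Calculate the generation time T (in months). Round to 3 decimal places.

lx·mx: 0, 0, 0.2622, 0.0987, 0.0196, 0 → R0 = 0.3805
x·lx·mx: 0, 0, 0.5244, 0.2961, 0.0784, 0 → Σ = 0.8989
T = 0.8989 / 0.3805 = 2.362418… → 2.362

2.362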